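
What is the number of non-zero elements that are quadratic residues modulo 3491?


For prime p, the number of non-zero quadratic residues is (p-1)/2.
= (3491-1)/2
= 1745

1745


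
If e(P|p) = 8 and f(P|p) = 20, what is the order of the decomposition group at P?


|D_P| = e * f
= 8 * 20
= 160

160


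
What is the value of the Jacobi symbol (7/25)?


Compute (7/25) via quadratic reciprocity:
  reciprocity: (7/25) -> +(25/7)
  reduce: (4/7)
  pull out 2: (2/7) = +1  (since 7 mod 8 = 7)
  pull out 2: (2/7) = +1  (since 7 mod 8 = 7)
  (1/7) = 1
Product of signs = 1

1


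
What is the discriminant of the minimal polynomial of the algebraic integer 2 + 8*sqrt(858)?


The element 2 + 8*sqrt(858) has minimal polynomial:
x^2 - 4*x - 54908
Discriminant = (-4)^2 - 4*(-54908)
= 16 + 219632
= 219648

219648


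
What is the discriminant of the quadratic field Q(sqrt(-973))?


For K = Q(sqrt(d)) with d squarefree: disc(K) = d if d = 1 mod 4, and disc(K) = 4d if d = 2 or 3 mod 4.
Here d = -973, and d mod 4 = 3.
d = 3 mod 4, not 1 (O_K = Z[sqrt(d)]), so disc(K) = 4d = 4 * (-973) = -3892

-3892


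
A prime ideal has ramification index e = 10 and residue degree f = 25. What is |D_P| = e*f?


|D_P| = e * f
= 10 * 25
= 250

250


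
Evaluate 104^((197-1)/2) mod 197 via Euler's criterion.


p = 197 is prime and the exponent is (p-1)/2 = 98, so by Euler's criterion 104^98 = (104/197) = +1 or -1 mod 197.
Compute by square-and-multiply:
  98 = 64 + 32 + 2 (binary 1100010)
  Repeated squaring mod 197: 104^1 = 104, 104^2 = 178, 104^4 = 164, 104^8 = 104, 104^16 = 178, 104^32 = 164, 104^64 = 104
  104^98 = 104^64 * 104^32 * 104^2 = 104 * 164 * 178 mod 197
    104 * 164 = 17056 = 114 mod 197
    114 * 178 = 20292 = 1 mod 197
  104^98 = 1 mod 197
Result 1: 104 is a quadratic residue mod 197.
104^98 mod 197 = 1

1


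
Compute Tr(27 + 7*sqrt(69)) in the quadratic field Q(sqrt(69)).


Tr(a + b*sqrt(d)) = (a + b*sqrt(d)) + (a - b*sqrt(d)) = 2a
= 2 * (27)
= 54

54


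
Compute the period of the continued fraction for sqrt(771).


Run the CF algorithm for sqrt(771).
a_0 = floor(sqrt(771)) = 27; set m_0=0, q_0=1.
Recurrence: m' = q*a - m,  q' = (d - m'^2)/q,  a' = floor((a_0 + m')/q').
  step 1: m=27, q=42, a=1
  step 2: m=15, q=13, a=3
  step 3: m=24, q=15, a=3
  step 4: m=21, q=22, a=2
  step 5: m=23, q=11, a=4
  step 6: m=21, q=30, a=1
  step 7: m=9, q=23, a=1
  step 8: m=14, q=25, a=1
  step 9: m=11, q=26, a=1
  step 10: m=15, q=21, a=2
  step 11: m=27, q=2, a=27
  step 12: m=27, q=21, a=2
  step 13: m=15, q=26, a=1
  step 14: m=11, q=25, a=1
  step 15: m=14, q=23, a=1
  step 16: m=9, q=30, a=1
  step 17: m=21, q=11, a=4
  step 18: m=23, q=22, a=2
  step 19: m=21, q=15, a=3
  step 20: m=24, q=13, a=3
  step 21: m=15, q=42, a=1
  step 22: m=27, q=1, a=54
a_22 = 2*a_0 = 54, so the period closes here.
sqrt(771) = [27; 1, 3, 3, 2, 4, 1, 1, 1, 1, 2, 27, 2, 1, 1, 1, 1, 4, 2, 3, 3, 1, 54]
Period length = 22

22


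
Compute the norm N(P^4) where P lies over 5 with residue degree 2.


N(P^a) = p^(a*f)
= 5^(4*2)
= 5^8
= 390625

390625


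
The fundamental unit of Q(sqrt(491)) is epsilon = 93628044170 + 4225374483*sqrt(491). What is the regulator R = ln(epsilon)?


epsilon = 93628044170 + 4225374483*sqrt(491)
= 1.8726e+11
R = ln(1.8726e+11)
= 25.9557

25.9557


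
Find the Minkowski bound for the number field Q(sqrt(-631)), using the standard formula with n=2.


d = -631, d mod 4 = 1, so disc(K) = d = -631; |disc(K)| = 631
Imaginary quadratic field, so n = 2, s = r2 = 1, r1 = 0
M = (n!/n^n) * (4/pi)^s * sqrt(|disc(K)|) = (2!/2^2) * (4/pi)^1 * sqrt(631)
= 0.5 * 1.273240 * 25.119713
= 15.9917

15.9917


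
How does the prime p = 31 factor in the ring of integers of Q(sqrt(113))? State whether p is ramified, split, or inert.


K = Q(sqrt(113)). Since d mod 4 = 1, disc(K) = 113.
Check p | disc: 113 mod 31 = 20.
p does not divide disc. Compute Legendre symbol (d/p):
20^((31-1)/2) mod 31 = 1
(d/p) = 1, so p splits: (p) = P*P' with e=1, f=1, g=2.
Therefore p is split.

split


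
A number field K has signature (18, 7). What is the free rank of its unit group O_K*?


By Dirichlet's unit theorem:
rank = r1 + r2 - 1
= 18 + 7 - 1
= 24

24


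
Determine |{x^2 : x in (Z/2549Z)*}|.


For prime p, the number of non-zero quadratic residues is (p-1)/2.
= (2549-1)/2
= 1274

1274


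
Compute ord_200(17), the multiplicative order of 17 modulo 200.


We want ord_200(17), the smallest k >= 1 with 17^k = 1 mod 200.
n = 200 = 2^3 * 5^2, phi(200) = 80; the order divides phi(n).
Divisors of 80: 1, 2, 4, 5, 8, 10, 16, 20, 40, 80
Repeated squaring mod 200: 17^1 = 17, 17^2 = 89, 17^4 = 121, 17^8 = 41, 17^16 = 81, 17^32 = 161, 17^64 = 121
Test divisors in increasing order:
  k=1: 17^1 = 17 mod 200
  k=2: 17^2 = 89 mod 200
  k=4: 17^4 = 121 mod 200
  k=5: 17^5 = 121 * 17 = 57 mod 200
  k=8: 17^8 = 41 mod 200
  k=10: 17^10 = 41 * 89 = 49 mod 200
  k=16: 17^16 = 81 mod 200
  k=20: 17^20 = 81 * 121 = 1 mod 200  <- first divisor giving 1
Order = 20

20


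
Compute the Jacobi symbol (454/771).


Compute (454/771) via quadratic reciprocity:
  pull out 2: (2/771) = -1  (since 771 mod 8 = 3)
  reciprocity: (227/771) -> -(771/227)
  reduce: (90/227)
  pull out 2: (2/227) = -1  (since 227 mod 8 = 3)
  reciprocity: (45/227) -> +(227/45)
  reduce: (2/45)
  pull out 2: (2/45) = -1  (since 45 mod 8 = 5)
  (1/45) = 1
Product of signs = 1

1


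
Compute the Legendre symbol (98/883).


p = 883 is prime, so compute (98/883) with the reciprocity algorithm (Jacobi-symbol steps: pull out 2s via (2/n), flip via reciprocity, reduce):
  pull out 2: (2/883) = -1  (since 883 mod 8 = 3)
  reciprocity: (49/883) -> +(883/49)
  reduce: (1/49)
  (1/49) = 1
Product of signs = -1
(98/883) = -1

-1


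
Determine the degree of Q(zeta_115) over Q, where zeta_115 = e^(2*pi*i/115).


The degree equals Euler's totient phi(115).
115 = 5 * 23
phi(115) = 88

88


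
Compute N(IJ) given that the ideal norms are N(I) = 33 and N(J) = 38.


N(IJ) = N(I) * N(J)
= 33 * 38
= 1254

1254


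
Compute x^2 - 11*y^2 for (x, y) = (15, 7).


x^2 - d*y^2
= 15^2 - 11*7^2
= 225 - 539
= -314

-314


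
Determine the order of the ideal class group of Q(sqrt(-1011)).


K = Q(sqrt(-1011)). d mod 4 = 1, so D = disc(K) = d = -1011
h(K) equals the number of primitive reduced positive-definite forms (a, b, c) = a*x^2 + b*x*y + c*y^2 with b^2 - 4ac = D,
where reduced means |b| <= a <= c, with b >= 0 whenever |b| = a or a = c, and primitive means gcd(a, b, c) = 1.
Reduced forces 3a^2 <= |D| = 1011, so 1 <= a <= 18; b must have the parity of D, and c = (b^2 - D)/(4a) must be an integer >= a.
Enumerate a = 1..18, b in [-a, a]:
  a=1: (1, 1, 253)  [1]
  a=2: none
  a=3: (3, 3, 85)  [1]
  a=4: none
  a=5: (5, -3, 51), (5, 3, 51)  [2]
  a=6: none
  a=7: (7, -5, 37), (7, 5, 37)  [2]
  a=8..10: none
  a=11: (11, -1, 23), (11, 1, 23)  [2]
  a=12: none
  a=13: (13, -9, 21), (13, 9, 21)  [2]
  a=14: none
  a=15: (15, -3, 17), (15, 3, 17)  [2]
  a=16..18: none
Total reduced forms: 1 + 1 + 2 + 2 + 2 + 2 + 2 = 12
h = 12

12


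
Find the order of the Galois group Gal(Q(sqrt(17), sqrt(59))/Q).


The 2 square roots of distinct primes are multiplicatively independent over Q,
so [K:Q] = 2^2 and Gal(K/Q) is isomorphic to (Z/2Z)^2.
|Gal| = 2^2 = 4

4


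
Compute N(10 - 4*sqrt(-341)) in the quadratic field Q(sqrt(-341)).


N(a + b*sqrt(d)) = a^2 - d*b^2
= (10)^2 - (-341)*(-4)^2
= 100 + 5456
= 5556

5556


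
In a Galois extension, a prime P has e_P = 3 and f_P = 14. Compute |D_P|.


|D_P| = e * f
= 3 * 14
= 42

42


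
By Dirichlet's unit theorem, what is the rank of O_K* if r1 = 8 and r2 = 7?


By Dirichlet's unit theorem:
rank = r1 + r2 - 1
= 8 + 7 - 1
= 14

14


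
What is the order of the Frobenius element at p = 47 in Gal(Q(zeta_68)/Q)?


The Frobenius at p in Gal(Q(zeta_n)/Q) = (Z/nZ)* is the class of p, so its order is ord_68(47), the smallest k >= 1 with 47^k = 1 mod 68.
n = 68 = 2^2 * 17, phi(68) = 32; the order divides phi(n).
Divisors of 32: 1, 2, 4, 8, 16, 32
Repeated squaring mod 68: 47^1 = 47, 47^2 = 33, 47^4 = 1, 47^8 = 1, 47^16 = 1, 47^32 = 1
Test divisors in increasing order:
  k=1: 47^1 = 47 mod 68
  k=2: 47^2 = 33 mod 68
  k=4: 47^4 = 1 mod 68  <- first divisor giving 1
Order = 4

4


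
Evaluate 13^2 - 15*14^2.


x^2 - d*y^2
= 13^2 - 15*14^2
= 169 - 2940
= -2771

-2771


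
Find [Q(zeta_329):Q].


The degree equals Euler's totient phi(329).
329 = 7 * 47
phi(329) = 276

276


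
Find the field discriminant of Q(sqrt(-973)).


For K = Q(sqrt(d)) with d squarefree: disc(K) = d if d = 1 mod 4, and disc(K) = 4d if d = 2 or 3 mod 4.
Here d = -973, and d mod 4 = 3.
d = 3 mod 4, not 1 (O_K = Z[sqrt(d)]), so disc(K) = 4d = 4 * (-973) = -3892

-3892


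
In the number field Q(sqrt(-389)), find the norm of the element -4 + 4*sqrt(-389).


N(a + b*sqrt(d)) = a^2 - d*b^2
= (-4)^2 - (-389)*(4)^2
= 16 + 6224
= 6240

6240


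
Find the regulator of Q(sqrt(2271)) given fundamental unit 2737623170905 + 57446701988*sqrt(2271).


epsilon = 2737623170905 + 57446701988*sqrt(2271)
= 5.4752e+12
R = ln(5.4752e+12)
= 29.3313

29.3313


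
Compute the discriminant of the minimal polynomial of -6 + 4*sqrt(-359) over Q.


The element -6 + 4*sqrt(-359) has minimal polynomial:
x^2 + 12*x + 5780
Discriminant = (12)^2 - 4*(5780)
= 144 - 23120
= -22976

-22976


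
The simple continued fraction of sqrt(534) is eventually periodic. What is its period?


Run the CF algorithm for sqrt(534).
a_0 = floor(sqrt(534)) = 23; set m_0=0, q_0=1.
Recurrence: m' = q*a - m,  q' = (d - m'^2)/q,  a' = floor((a_0 + m')/q').
  step 1: m=23, q=5, a=9
  step 2: m=22, q=10, a=4
  step 3: m=18, q=21, a=1
  step 4: m=3, q=25, a=1
  step 5: m=22, q=2, a=22
  step 6: m=22, q=25, a=1
  step 7: m=3, q=21, a=1
  step 8: m=18, q=10, a=4
  step 9: m=22, q=5, a=9
  step 10: m=23, q=1, a=46
a_10 = 2*a_0 = 46, so the period closes here.
sqrt(534) = [23; 9, 4, 1, 1, 22, 1, 1, 4, 9, 46]
Period length = 10

10


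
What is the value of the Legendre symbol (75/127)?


p = 127 is prime, so compute (75/127) with the reciprocity algorithm (Jacobi-symbol steps: pull out 2s via (2/n), flip via reciprocity, reduce):
  reciprocity: (75/127) -> -(127/75)
  reduce: (52/75)
  pull out 2: (2/75) = -1  (since 75 mod 8 = 3)
  pull out 2: (2/75) = -1  (since 75 mod 8 = 3)
  reciprocity: (13/75) -> +(75/13)
  reduce: (10/13)
  pull out 2: (2/13) = -1  (since 13 mod 8 = 5)
  reciprocity: (5/13) -> +(13/5)
  reduce: (3/5)
  reciprocity: (3/5) -> +(5/3)
  reduce: (2/3)
  pull out 2: (2/3) = -1  (since 3 mod 8 = 3)
  (1/3) = 1
Product of signs = -1
(75/127) = -1

-1


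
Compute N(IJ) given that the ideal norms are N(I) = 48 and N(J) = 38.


N(IJ) = N(I) * N(J)
= 48 * 38
= 1824

1824


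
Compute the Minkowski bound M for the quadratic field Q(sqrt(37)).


d = 37, d mod 4 = 1, so disc(K) = d = 37; |disc(K)| = 37
Real quadratic field, so n = 2, s = r2 = 0, r1 = 2
M = (n!/n^n) * (4/pi)^s * sqrt(|disc(K)|) = (2!/2^2) * (4/pi)^0 * sqrt(37)
= 0.5 * 1.000000 * 6.082763
= 3.0414

3.0414


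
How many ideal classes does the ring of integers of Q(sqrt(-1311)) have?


K = Q(sqrt(-1311)). d mod 4 = 1, so D = disc(K) = d = -1311
h(K) equals the number of primitive reduced positive-definite forms (a, b, c) = a*x^2 + b*x*y + c*y^2 with b^2 - 4ac = D,
where reduced means |b| <= a <= c, with b >= 0 whenever |b| = a or a = c, and primitive means gcd(a, b, c) = 1.
Reduced forces 3a^2 <= |D| = 1311, so 1 <= a <= 20; b must have the parity of D, and c = (b^2 - D)/(4a) must be an integer >= a.
Enumerate a = 1..20, b in [-a, a]:
  a=1: (1, 1, 328)  [1]
  a=2: (2, -1, 164), (2, 1, 164)  [2]
  a=3: (3, 3, 110)  [1]
  a=4: (4, -1, 82), (4, 1, 82)  [2]
  a=5: (5, -3, 66), (5, 3, 66)  [2]
  a=6: (6, -3, 55), (6, 3, 55)  [2]
  a=7: none
  a=8: (8, -1, 41), (8, 1, 41)  [2]
  a=9: none
  a=10: (10, -7, 34), (10, -3, 33), (10, 3, 33), (10, 7, 34)  [4]
  a=11: (11, -3, 30), (11, 3, 30)  [2]
  a=12: (12, -9, 29), (12, 9, 29)  [2]
  a=13..14: none
  a=15: (15, -3, 22), (15, 3, 22)  [2]
  a=16: (16, -15, 24), (16, 15, 24)  [2]
  a=17: (17, -7, 20), (17, 7, 20)  [2]
  a=18: none
  a=19: (19, 19, 22)  [1]
  a=20: (20, 17, 20)  [1]
Total reduced forms: 1 + 2 + 1 + 2 + 2 + 2 + 2 + 4 + 2 + 2 + 2 + 2 + 2 + 1 + 1 = 28
h = 28

28


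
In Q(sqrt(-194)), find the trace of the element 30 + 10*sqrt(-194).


Tr(a + b*sqrt(d)) = (a + b*sqrt(d)) + (a - b*sqrt(d)) = 2a
= 2 * (30)
= 60

60


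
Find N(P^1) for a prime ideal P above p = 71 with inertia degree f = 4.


N(P^a) = p^(a*f)
= 71^(1*4)
= 71^4
= 25411681

25411681


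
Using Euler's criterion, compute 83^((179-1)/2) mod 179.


p = 179 is prime and the exponent is (p-1)/2 = 89, so by Euler's criterion 83^89 = (83/179) = +1 or -1 mod 179.
Compute by square-and-multiply:
  89 = 64 + 16 + 8 + 1 (binary 1011001)
  Repeated squaring mod 179: 83^1 = 83, 83^2 = 87, 83^4 = 51, 83^8 = 95, 83^16 = 75, 83^32 = 76, 83^64 = 48
  83^89 = 83^64 * 83^16 * 83^8 * 83^1 = 48 * 75 * 95 * 83 mod 179
    48 * 75 = 3600 = 20 mod 179
    20 * 95 = 1900 = 110 mod 179
    110 * 83 = 9130 = 1 mod 179
  83^89 = 1 mod 179
Result 1: 83 is a quadratic residue mod 179.
83^89 mod 179 = 1

1


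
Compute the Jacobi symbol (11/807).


Compute (11/807) via quadratic reciprocity:
  reciprocity: (11/807) -> -(807/11)
  reduce: (4/11)
  pull out 2: (2/11) = -1  (since 11 mod 8 = 3)
  pull out 2: (2/11) = -1  (since 11 mod 8 = 3)
  (1/11) = 1
Product of signs = -1

-1


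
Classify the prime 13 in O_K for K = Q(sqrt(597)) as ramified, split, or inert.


K = Q(sqrt(597)). Since d mod 4 = 1, disc(K) = 597.
Check p | disc: 597 mod 13 = 12.
p does not divide disc. Compute Legendre symbol (d/p):
12^((13-1)/2) mod 13 = 1
(d/p) = 1, so p splits: (p) = P*P' with e=1, f=1, g=2.
Therefore p is split.

split


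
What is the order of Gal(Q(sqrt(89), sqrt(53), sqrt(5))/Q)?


The 3 square roots of distinct primes are multiplicatively independent over Q,
so [K:Q] = 2^3 and Gal(K/Q) is isomorphic to (Z/2Z)^3.
|Gal| = 2^3 = 8

8


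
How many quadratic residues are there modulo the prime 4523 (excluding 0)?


For prime p, the number of non-zero quadratic residues is (p-1)/2.
= (4523-1)/2
= 2261

2261


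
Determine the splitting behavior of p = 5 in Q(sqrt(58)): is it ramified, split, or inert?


K = Q(sqrt(58)). Since d mod 4 = 2, disc(K) = 232.
Check p | disc: 232 mod 5 = 2.
p does not divide disc. Compute Legendre symbol (d/p):
3^((5-1)/2) mod 5 = -1
(d/p) = -1, so p is inert: (p) stays prime with e=1, f=2, g=1.
Therefore p is inert.

inert


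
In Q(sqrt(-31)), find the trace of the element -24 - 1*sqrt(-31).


Tr(a + b*sqrt(d)) = (a + b*sqrt(d)) + (a - b*sqrt(d)) = 2a
= 2 * (-24)
= -48

-48


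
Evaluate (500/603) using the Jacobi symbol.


Compute (500/603) via quadratic reciprocity:
  pull out 2: (2/603) = -1  (since 603 mod 8 = 3)
  pull out 2: (2/603) = -1  (since 603 mod 8 = 3)
  reciprocity: (125/603) -> +(603/125)
  reduce: (103/125)
  reciprocity: (103/125) -> +(125/103)
  reduce: (22/103)
  pull out 2: (2/103) = +1  (since 103 mod 8 = 7)
  reciprocity: (11/103) -> -(103/11)
  reduce: (4/11)
  pull out 2: (2/11) = -1  (since 11 mod 8 = 3)
  pull out 2: (2/11) = -1  (since 11 mod 8 = 3)
  (1/11) = 1
Product of signs = -1

-1


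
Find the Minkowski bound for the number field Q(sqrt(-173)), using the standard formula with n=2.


d = -173, d mod 4 = 3, so disc(K) = 4d = -692; |disc(K)| = 692
Imaginary quadratic field, so n = 2, s = r2 = 1, r1 = 0
M = (n!/n^n) * (4/pi)^s * sqrt(|disc(K)|) = (2!/2^2) * (4/pi)^1 * sqrt(692)
= 0.5 * 1.273240 * 26.305893
= 16.7469

16.7469


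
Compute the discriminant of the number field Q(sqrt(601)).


For K = Q(sqrt(d)) with d squarefree: disc(K) = d if d = 1 mod 4, and disc(K) = 4d if d = 2 or 3 mod 4.
Here d = 601, and d mod 4 = 1.
d = 1 mod 4 (O_K = Z[(1+sqrt(d))/2]), so disc(K) = d = 601

601


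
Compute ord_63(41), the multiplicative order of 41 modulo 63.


We want ord_63(41), the smallest k >= 1 with 41^k = 1 mod 63.
n = 63 = 3^2 * 7, phi(63) = 36; the order divides phi(n).
Divisors of 36: 1, 2, 3, 4, 6, 9, 12, 18, 36
Repeated squaring mod 63: 41^1 = 41, 41^2 = 43, 41^4 = 22, 41^8 = 43, 41^16 = 22, 41^32 = 43
Test divisors in increasing order:
  k=1: 41^1 = 41 mod 63
  k=2: 41^2 = 43 mod 63
  k=3: 41^3 = 43 * 41 = 62 mod 63
  k=4: 41^4 = 22 mod 63
  k=6: 41^6 = 22 * 43 = 1 mod 63  <- first divisor giving 1
Order = 6

6


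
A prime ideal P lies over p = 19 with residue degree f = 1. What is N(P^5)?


N(P^a) = p^(a*f)
= 19^(5*1)
= 19^5
= 2476099

2476099


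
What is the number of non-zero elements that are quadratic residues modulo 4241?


For prime p, the number of non-zero quadratic residues is (p-1)/2.
= (4241-1)/2
= 2120

2120


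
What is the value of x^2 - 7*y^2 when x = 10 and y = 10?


x^2 - d*y^2
= 10^2 - 7*10^2
= 100 - 700
= -600

-600


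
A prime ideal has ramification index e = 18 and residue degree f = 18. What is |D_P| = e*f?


|D_P| = e * f
= 18 * 18
= 324

324


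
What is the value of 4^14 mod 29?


p = 29 is prime and the exponent is (p-1)/2 = 14, so by Euler's criterion 4^14 = (4/29) = +1 or -1 mod 29.
Compute by square-and-multiply:
  14 = 8 + 4 + 2 (binary 1110)
  Repeated squaring mod 29: 4^1 = 4, 4^2 = 16, 4^4 = 24, 4^8 = 25
  4^14 = 4^8 * 4^4 * 4^2 = 25 * 24 * 16 mod 29
    25 * 24 = 600 = 20 mod 29
    20 * 16 = 320 = 1 mod 29
  4^14 = 1 mod 29
Result 1: 4 is a quadratic residue mod 29.
4^14 mod 29 = 1

1


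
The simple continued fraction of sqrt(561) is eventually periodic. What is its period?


Run the CF algorithm for sqrt(561).
a_0 = floor(sqrt(561)) = 23; set m_0=0, q_0=1.
Recurrence: m' = q*a - m,  q' = (d - m'^2)/q,  a' = floor((a_0 + m')/q').
  step 1: m=23, q=32, a=1
  step 2: m=9, q=15, a=2
  step 3: m=21, q=8, a=5
  step 4: m=19, q=25, a=1
  step 5: m=6, q=21, a=1
  step 6: m=15, q=16, a=2
  step 7: m=17, q=17, a=2
  step 8: m=17, q=16, a=2
  step 9: m=15, q=21, a=1
  step 10: m=6, q=25, a=1
  step 11: m=19, q=8, a=5
  step 12: m=21, q=15, a=2
  step 13: m=9, q=32, a=1
  step 14: m=23, q=1, a=46
a_14 = 2*a_0 = 46, so the period closes here.
sqrt(561) = [23; 1, 2, 5, 1, 1, 2, 2, 2, 1, 1, 5, 2, 1, 46]
Period length = 14

14


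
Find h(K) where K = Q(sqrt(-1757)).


K = Q(sqrt(-1757)). d mod 4 = 3, so D = disc(K) = 4d = -7028
h(K) equals the number of primitive reduced positive-definite forms (a, b, c) = a*x^2 + b*x*y + c*y^2 with b^2 - 4ac = D,
where reduced means |b| <= a <= c, with b >= 0 whenever |b| = a or a = c, and primitive means gcd(a, b, c) = 1.
Reduced forces 3a^2 <= |D| = 7028, so 1 <= a <= 48; b must have the parity of D, and c = (b^2 - D)/(4a) must be an integer >= a.
Enumerate a = 1..48, b in [-a, a]:
  a=1: (1, 0, 1757)  [1]
  a=2: (2, 2, 879)  [1]
  a=3: (3, -2, 586), (3, 2, 586)  [2]
  a=4..5: none
  a=6: (6, -2, 293), (6, 2, 293)  [2]
  a=7: (7, 0, 251)  [1]
  a=8: none
  a=9: (9, -8, 197), (9, 8, 197)  [2]
  a=10: none
  a=11: (11, -10, 162), (11, 10, 162)  [2]
  a=12..13: none
  a=14: (14, 14, 129)  [1]
  a=15..17: none
  a=18: (18, -10, 99), (18, 10, 99)  [2]
  a=19..20: none
  a=21: (21, -14, 86), (21, 14, 86)  [2]
  a=22: (22, -10, 81), (22, 10, 81)  [2]
  a=23..26: none
  a=27: (27, -10, 66), (27, 10, 66)  [2]
  a=28..30: none
  a=31: (31, -28, 63), (31, 28, 63)  [2]
  a=32: none
  a=33: (33, -32, 61), (33, -10, 54), (33, 10, 54), (33, 32, 61)  [4]
  a=34..41: none
  a=42: (42, -14, 43), (42, 14, 43)  [2]
  a=43..48: none
Total reduced forms: 1 + 1 + 2 + 2 + 1 + 2 + 2 + 1 + 2 + 2 + 2 + 2 + 2 + 4 + 2 = 28
h = 28

28


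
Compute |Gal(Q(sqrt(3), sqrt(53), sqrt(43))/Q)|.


The 3 square roots of distinct primes are multiplicatively independent over Q,
so [K:Q] = 2^3 and Gal(K/Q) is isomorphic to (Z/2Z)^3.
|Gal| = 2^3 = 8

8


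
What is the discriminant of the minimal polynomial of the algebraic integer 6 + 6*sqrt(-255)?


The element 6 + 6*sqrt(-255) has minimal polynomial:
x^2 - 12*x + 9216
Discriminant = (-12)^2 - 4*(9216)
= 144 - 36864
= -36720

-36720


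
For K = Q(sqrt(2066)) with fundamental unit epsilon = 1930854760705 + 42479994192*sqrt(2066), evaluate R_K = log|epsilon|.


epsilon = 1930854760705 + 42479994192*sqrt(2066)
= 3.8617e+12
R = ln(3.8617e+12)
= 28.9821

28.9821


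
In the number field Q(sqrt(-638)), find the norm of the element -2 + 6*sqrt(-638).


N(a + b*sqrt(d)) = a^2 - d*b^2
= (-2)^2 - (-638)*(6)^2
= 4 + 22968
= 22972

22972


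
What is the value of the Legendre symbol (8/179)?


p = 179 is prime, so compute (8/179) with the reciprocity algorithm (Jacobi-symbol steps: pull out 2s via (2/n), flip via reciprocity, reduce):
  pull out 2: (2/179) = -1  (since 179 mod 8 = 3)
  pull out 2: (2/179) = -1  (since 179 mod 8 = 3)
  pull out 2: (2/179) = -1  (since 179 mod 8 = 3)
  (1/179) = 1
Product of signs = -1
(8/179) = -1

-1


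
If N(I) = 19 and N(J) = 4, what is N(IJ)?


N(IJ) = N(I) * N(J)
= 19 * 4
= 76

76


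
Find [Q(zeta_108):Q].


The degree equals Euler's totient phi(108).
108 = 2^2 * 3^3
phi(108) = 36

36


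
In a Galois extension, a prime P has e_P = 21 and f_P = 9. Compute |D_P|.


|D_P| = e * f
= 21 * 9
= 189

189


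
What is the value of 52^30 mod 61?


p = 61 is prime and the exponent is (p-1)/2 = 30, so by Euler's criterion 52^30 = (52/61) = +1 or -1 mod 61.
Compute by square-and-multiply:
  30 = 16 + 8 + 4 + 2 (binary 11110)
  Repeated squaring mod 61: 52^1 = 52, 52^2 = 20, 52^4 = 34, 52^8 = 58, 52^16 = 9
  52^30 = 52^16 * 52^8 * 52^4 * 52^2 = 9 * 58 * 34 * 20 mod 61
    9 * 58 = 522 = 34 mod 61
    34 * 34 = 1156 = 58 mod 61
    58 * 20 = 1160 = 1 mod 61
  52^30 = 1 mod 61
Result 1: 52 is a quadratic residue mod 61.
52^30 mod 61 = 1

1


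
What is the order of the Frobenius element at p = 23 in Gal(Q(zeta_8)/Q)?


The Frobenius at p in Gal(Q(zeta_n)/Q) = (Z/nZ)* is the class of p, so its order is ord_8(23), the smallest k >= 1 with 23^k = 1 mod 8.
n = 8 = 2^3, phi(8) = 4; the order divides phi(n).
Divisors of 4: 1, 2, 4
Repeated squaring mod 8: 23^1 = 7, 23^2 = 1, 23^4 = 1
Test divisors in increasing order:
  k=1: 23^1 = 7 mod 8
  k=2: 23^2 = 1 mod 8  <- first divisor giving 1
Order = 2

2


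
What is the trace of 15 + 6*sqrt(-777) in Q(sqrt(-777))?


Tr(a + b*sqrt(d)) = (a + b*sqrt(d)) + (a - b*sqrt(d)) = 2a
= 2 * (15)
= 30

30


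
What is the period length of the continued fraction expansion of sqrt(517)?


Run the CF algorithm for sqrt(517).
a_0 = floor(sqrt(517)) = 22; set m_0=0, q_0=1.
Recurrence: m' = q*a - m,  q' = (d - m'^2)/q,  a' = floor((a_0 + m')/q').
  step 1: m=22, q=33, a=1
  step 2: m=11, q=12, a=2
  step 3: m=13, q=29, a=1
  step 4: m=16, q=9, a=4
  step 5: m=20, q=13, a=3
  step 6: m=19, q=12, a=3
  step 7: m=17, q=19, a=2
  step 8: m=21, q=4, a=10
  step 9: m=19, q=39, a=1
  step 10: m=20, q=3, a=14
  step 11: m=22, q=11, a=4
  step 12: m=22, q=3, a=14
  step 13: m=20, q=39, a=1
  step 14: m=19, q=4, a=10
  step 15: m=21, q=19, a=2
  step 16: m=17, q=12, a=3
  step 17: m=19, q=13, a=3
  step 18: m=20, q=9, a=4
  step 19: m=16, q=29, a=1
  step 20: m=13, q=12, a=2
  step 21: m=11, q=33, a=1
  step 22: m=22, q=1, a=44
a_22 = 2*a_0 = 44, so the period closes here.
sqrt(517) = [22; 1, 2, 1, 4, 3, 3, 2, 10, 1, 14, 4, 14, 1, 10, 2, 3, 3, 4, 1, 2, 1, 44]
Period length = 22

22


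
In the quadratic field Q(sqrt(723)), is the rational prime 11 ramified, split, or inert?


K = Q(sqrt(723)). Since d mod 4 = 3, disc(K) = 2892.
Check p | disc: 2892 mod 11 = 10.
p does not divide disc. Compute Legendre symbol (d/p):
8^((11-1)/2) mod 11 = -1
(d/p) = -1, so p is inert: (p) stays prime with e=1, f=2, g=1.
Therefore p is inert.

inert


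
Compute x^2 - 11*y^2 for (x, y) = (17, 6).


x^2 - d*y^2
= 17^2 - 11*6^2
= 289 - 396
= -107

-107


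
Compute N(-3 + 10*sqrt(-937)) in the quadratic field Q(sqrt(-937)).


N(a + b*sqrt(d)) = a^2 - d*b^2
= (-3)^2 - (-937)*(10)^2
= 9 + 93700
= 93709

93709


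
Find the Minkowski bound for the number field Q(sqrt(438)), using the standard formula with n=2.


d = 438, d mod 4 = 2, so disc(K) = 4d = 1752; |disc(K)| = 1752
Real quadratic field, so n = 2, s = r2 = 0, r1 = 2
M = (n!/n^n) * (4/pi)^s * sqrt(|disc(K)|) = (2!/2^2) * (4/pi)^0 * sqrt(1752)
= 0.5 * 1.000000 * 41.856899
= 20.9284

20.9284


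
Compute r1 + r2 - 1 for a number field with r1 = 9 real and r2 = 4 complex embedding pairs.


By Dirichlet's unit theorem:
rank = r1 + r2 - 1
= 9 + 4 - 1
= 12

12


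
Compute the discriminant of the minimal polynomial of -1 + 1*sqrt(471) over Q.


The element -1 + 1*sqrt(471) has minimal polynomial:
x^2 + 2*x - 470
Discriminant = (2)^2 - 4*(-470)
= 4 + 1880
= 1884

1884


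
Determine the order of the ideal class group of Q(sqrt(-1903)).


K = Q(sqrt(-1903)). d mod 4 = 1, so D = disc(K) = d = -1903
h(K) equals the number of primitive reduced positive-definite forms (a, b, c) = a*x^2 + b*x*y + c*y^2 with b^2 - 4ac = D,
where reduced means |b| <= a <= c, with b >= 0 whenever |b| = a or a = c, and primitive means gcd(a, b, c) = 1.
Reduced forces 3a^2 <= |D| = 1903, so 1 <= a <= 25; b must have the parity of D, and c = (b^2 - D)/(4a) must be an integer >= a.
Enumerate a = 1..25, b in [-a, a]:
  a=1: (1, 1, 476)  [1]
  a=2: (2, -1, 238), (2, 1, 238)  [2]
  a=3: none
  a=4: (4, -1, 119), (4, 1, 119)  [2]
  a=5..6: none
  a=7: (7, -1, 68), (7, 1, 68)  [2]
  a=8: (8, -7, 61), (8, 7, 61)  [2]
  a=9..10: none
  a=11: (11, 11, 46)  [1]
  a=12..13: none
  a=14: (14, -13, 37), (14, -1, 34), (14, 1, 34), (14, 13, 37)  [4]
  a=15: none
  a=16: (16, -9, 31), (16, 9, 31)  [2]
  a=17: (17, -1, 28), (17, 1, 28)  [2]
  a=18: none
  a=19: (19, -15, 28), (19, 15, 28)  [2]
  a=20..21: none
  a=22: (22, -11, 23), (22, 11, 23)  [2]
  a=23..25: none
Total reduced forms: 1 + 2 + 2 + 2 + 2 + 1 + 4 + 2 + 2 + 2 + 2 = 22
h = 22

22


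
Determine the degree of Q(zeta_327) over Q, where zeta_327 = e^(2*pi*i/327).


The degree equals Euler's totient phi(327).
327 = 3 * 109
phi(327) = 216

216


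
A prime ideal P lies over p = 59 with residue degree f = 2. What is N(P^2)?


N(P^a) = p^(a*f)
= 59^(2*2)
= 59^4
= 12117361

12117361


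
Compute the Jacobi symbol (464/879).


Compute (464/879) via quadratic reciprocity:
  pull out 2: (2/879) = +1  (since 879 mod 8 = 7)
  pull out 2: (2/879) = +1  (since 879 mod 8 = 7)
  pull out 2: (2/879) = +1  (since 879 mod 8 = 7)
  pull out 2: (2/879) = +1  (since 879 mod 8 = 7)
  reciprocity: (29/879) -> +(879/29)
  reduce: (9/29)
  reciprocity: (9/29) -> +(29/9)
  reduce: (2/9)
  pull out 2: (2/9) = +1  (since 9 mod 8 = 1)
  (1/9) = 1
Product of signs = 1

1


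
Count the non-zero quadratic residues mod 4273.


For prime p, the number of non-zero quadratic residues is (p-1)/2.
= (4273-1)/2
= 2136

2136


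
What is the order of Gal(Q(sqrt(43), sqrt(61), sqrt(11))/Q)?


The 3 square roots of distinct primes are multiplicatively independent over Q,
so [K:Q] = 2^3 and Gal(K/Q) is isomorphic to (Z/2Z)^3.
|Gal| = 2^3 = 8

8


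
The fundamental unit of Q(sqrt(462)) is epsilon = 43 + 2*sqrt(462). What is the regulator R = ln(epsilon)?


epsilon = 43 + 2*sqrt(462)
= 85.9884
R = ln(85.9884)
= 4.4542

4.4542


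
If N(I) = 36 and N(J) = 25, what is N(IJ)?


N(IJ) = N(I) * N(J)
= 36 * 25
= 900

900


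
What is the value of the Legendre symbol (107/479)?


p = 479 is prime, so compute (107/479) with the reciprocity algorithm (Jacobi-symbol steps: pull out 2s via (2/n), flip via reciprocity, reduce):
  reciprocity: (107/479) -> -(479/107)
  reduce: (51/107)
  reciprocity: (51/107) -> -(107/51)
  reduce: (5/51)
  reciprocity: (5/51) -> +(51/5)
  reduce: (1/5)
  (1/5) = 1
Product of signs = 1
(107/479) = 1

1


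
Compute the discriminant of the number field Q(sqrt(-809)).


For K = Q(sqrt(d)) with d squarefree: disc(K) = d if d = 1 mod 4, and disc(K) = 4d if d = 2 or 3 mod 4.
Here d = -809, and d mod 4 = 3.
d = 3 mod 4, not 1 (O_K = Z[sqrt(d)]), so disc(K) = 4d = 4 * (-809) = -3236

-3236


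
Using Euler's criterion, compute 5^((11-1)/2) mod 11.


p = 11 is prime and the exponent is (p-1)/2 = 5, so by Euler's criterion 5^5 = (5/11) = +1 or -1 mod 11.
Compute by square-and-multiply:
  5 = 4 + 1 (binary 101)
  Repeated squaring mod 11: 5^1 = 5, 5^2 = 3, 5^4 = 9
  5^5 = 5^4 * 5^1 = 9 * 5 mod 11
    9 * 5 = 45 = 1 mod 11
  5^5 = 1 mod 11
Result 1: 5 is a quadratic residue mod 11.
5^5 mod 11 = 1

1


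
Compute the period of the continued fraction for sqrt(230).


Run the CF algorithm for sqrt(230).
a_0 = floor(sqrt(230)) = 15; set m_0=0, q_0=1.
Recurrence: m' = q*a - m,  q' = (d - m'^2)/q,  a' = floor((a_0 + m')/q').
  step 1: m=15, q=5, a=6
  step 2: m=15, q=1, a=30
a_2 = 2*a_0 = 30, so the period closes here.
sqrt(230) = [15; 6, 30]
Period length = 2

2


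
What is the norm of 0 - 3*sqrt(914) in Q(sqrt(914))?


N(a + b*sqrt(d)) = a^2 - d*b^2
= (0)^2 - (914)*(-3)^2
= 0 - 8226
= -8226

-8226


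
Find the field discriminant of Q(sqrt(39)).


For K = Q(sqrt(d)) with d squarefree: disc(K) = d if d = 1 mod 4, and disc(K) = 4d if d = 2 or 3 mod 4.
Here d = 39, and d mod 4 = 3.
d = 3 mod 4, not 1 (O_K = Z[sqrt(d)]), so disc(K) = 4d = 4 * (39) = 156

156


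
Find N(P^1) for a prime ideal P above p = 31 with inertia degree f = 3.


N(P^a) = p^(a*f)
= 31^(1*3)
= 31^3
= 29791

29791


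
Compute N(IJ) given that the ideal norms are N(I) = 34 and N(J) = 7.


N(IJ) = N(I) * N(J)
= 34 * 7
= 238

238


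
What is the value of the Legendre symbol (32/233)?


p = 233 is prime, so compute (32/233) with the reciprocity algorithm (Jacobi-symbol steps: pull out 2s via (2/n), flip via reciprocity, reduce):
  pull out 2: (2/233) = +1  (since 233 mod 8 = 1)
  pull out 2: (2/233) = +1  (since 233 mod 8 = 1)
  pull out 2: (2/233) = +1  (since 233 mod 8 = 1)
  pull out 2: (2/233) = +1  (since 233 mod 8 = 1)
  pull out 2: (2/233) = +1  (since 233 mod 8 = 1)
  (1/233) = 1
Product of signs = 1
(32/233) = 1

1


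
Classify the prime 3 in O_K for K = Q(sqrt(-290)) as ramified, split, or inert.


K = Q(sqrt(-290)). Since d mod 4 = 2, disc(K) = -1160.
Check p | disc: -1160 mod 3 = 1.
p does not divide disc. Compute Legendre symbol (d/p):
1^((3-1)/2) mod 3 = 1
(d/p) = 1, so p splits: (p) = P*P' with e=1, f=1, g=2.
Therefore p is split.

split


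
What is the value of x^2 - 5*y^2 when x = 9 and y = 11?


x^2 - d*y^2
= 9^2 - 5*11^2
= 81 - 605
= -524

-524


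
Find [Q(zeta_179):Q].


The degree equals Euler's totient phi(179).
179 = 179
phi(179) = 178

178


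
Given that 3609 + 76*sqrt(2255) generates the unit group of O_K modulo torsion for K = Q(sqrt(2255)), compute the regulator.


epsilon = 3609 + 76*sqrt(2255)
= 7217.9999
R = ln(7217.9999)
= 8.8843

8.8843


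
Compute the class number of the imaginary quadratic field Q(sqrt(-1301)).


K = Q(sqrt(-1301)). d mod 4 = 3, so D = disc(K) = 4d = -5204
h(K) equals the number of primitive reduced positive-definite forms (a, b, c) = a*x^2 + b*x*y + c*y^2 with b^2 - 4ac = D,
where reduced means |b| <= a <= c, with b >= 0 whenever |b| = a or a = c, and primitive means gcd(a, b, c) = 1.
Reduced forces 3a^2 <= |D| = 5204, so 1 <= a <= 41; b must have the parity of D, and c = (b^2 - D)/(4a) must be an integer >= a.
Enumerate a = 1..41, b in [-a, a]:
  a=1: (1, 0, 1301)  [1]
  a=2: (2, 2, 651)  [1]
  a=3: (3, -2, 434), (3, 2, 434)  [2]
  a=4: none
  a=5: (5, -4, 261), (5, 4, 261)  [2]
  a=6: (6, -2, 217), (6, 2, 217)  [2]
  a=7: (7, -2, 186), (7, 2, 186)  [2]
  a=8: none
  a=9: (9, -4, 145), (9, 4, 145)  [2]
  a=10: (10, -6, 131), (10, 6, 131)  [2]
  a=11..12: none
  a=13: (13, -10, 102), (13, 10, 102)  [2]
  a=14: (14, -2, 93), (14, 2, 93)  [2]
  a=15: (15, -14, 90), (15, -4, 87), (15, 4, 87), (15, 14, 90)  [4]
  a=16: none
  a=17: (17, -10, 78), (17, 10, 78)  [2]
  a=18: (18, -14, 75), (18, 14, 75)  [2]
  a=19..20: none
  a=21: (21, -16, 65), (21, -2, 62), (21, 2, 62), (21, 16, 65)  [4]
  a=22..24: none
  a=25: (25, -14, 54), (25, 14, 54)  [2]
  a=26: (26, -10, 51), (26, 10, 51)  [2]
  a=27: (27, -14, 50), (27, 14, 50)  [2]
  a=28: none
  a=29: (29, -4, 45), (29, 4, 45)  [2]
  a=30: (30, -26, 49), (30, -14, 45), (30, 14, 45), (30, 26, 49)  [4]
  a=31: (31, -2, 42), (31, 2, 42)  [2]
  a=32..33: none
  a=34: (34, -10, 39), (34, 10, 39)  [2]
  a=35: (35, -26, 42), (35, -16, 39), (35, 16, 39), (35, 26, 42)  [4]
  a=36..41: none
Total reduced forms: 1 + 1 + 2 + 2 + 2 + 2 + 2 + 2 + 2 + 2 + 4 + 2 + 2 + 4 + 2 + 2 + 2 + 2 + 4 + 2 + 2 + 4 = 50
h = 50

50


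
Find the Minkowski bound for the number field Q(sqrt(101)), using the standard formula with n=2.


d = 101, d mod 4 = 1, so disc(K) = d = 101; |disc(K)| = 101
Real quadratic field, so n = 2, s = r2 = 0, r1 = 2
M = (n!/n^n) * (4/pi)^s * sqrt(|disc(K)|) = (2!/2^2) * (4/pi)^0 * sqrt(101)
= 0.5 * 1.000000 * 10.049876
= 5.0249

5.0249


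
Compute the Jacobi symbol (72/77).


Compute (72/77) via quadratic reciprocity:
  pull out 2: (2/77) = -1  (since 77 mod 8 = 5)
  pull out 2: (2/77) = -1  (since 77 mod 8 = 5)
  pull out 2: (2/77) = -1  (since 77 mod 8 = 5)
  reciprocity: (9/77) -> +(77/9)
  reduce: (5/9)
  reciprocity: (5/9) -> +(9/5)
  reduce: (4/5)
  pull out 2: (2/5) = -1  (since 5 mod 8 = 5)
  pull out 2: (2/5) = -1  (since 5 mod 8 = 5)
  (1/5) = 1
Product of signs = -1

-1


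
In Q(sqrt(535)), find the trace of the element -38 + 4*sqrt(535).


Tr(a + b*sqrt(d)) = (a + b*sqrt(d)) + (a - b*sqrt(d)) = 2a
= 2 * (-38)
= -76

-76


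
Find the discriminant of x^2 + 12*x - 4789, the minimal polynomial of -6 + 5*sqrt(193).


The element -6 + 5*sqrt(193) has minimal polynomial:
x^2 + 12*x - 4789
Discriminant = (12)^2 - 4*(-4789)
= 144 + 19156
= 19300

19300


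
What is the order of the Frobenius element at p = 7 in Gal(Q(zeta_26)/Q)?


The Frobenius at p in Gal(Q(zeta_n)/Q) = (Z/nZ)* is the class of p, so its order is ord_26(7), the smallest k >= 1 with 7^k = 1 mod 26.
n = 26 = 2 * 13, phi(26) = 12; the order divides phi(n).
Divisors of 12: 1, 2, 3, 4, 6, 12
Repeated squaring mod 26: 7^1 = 7, 7^2 = 23, 7^4 = 9, 7^8 = 3
Test divisors in increasing order:
  k=1: 7^1 = 7 mod 26
  k=2: 7^2 = 23 mod 26
  k=3: 7^3 = 23 * 7 = 5 mod 26
  k=4: 7^4 = 9 mod 26
  k=6: 7^6 = 9 * 23 = 25 mod 26
  k=12: 7^12 = 3 * 9 = 1 mod 26  <- first divisor giving 1
Order = 12

12


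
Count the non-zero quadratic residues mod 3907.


For prime p, the number of non-zero quadratic residues is (p-1)/2.
= (3907-1)/2
= 1953

1953


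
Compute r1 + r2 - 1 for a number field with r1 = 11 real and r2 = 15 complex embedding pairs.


By Dirichlet's unit theorem:
rank = r1 + r2 - 1
= 11 + 15 - 1
= 25

25


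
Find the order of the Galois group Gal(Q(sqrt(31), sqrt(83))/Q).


The 2 square roots of distinct primes are multiplicatively independent over Q,
so [K:Q] = 2^2 and Gal(K/Q) is isomorphic to (Z/2Z)^2.
|Gal| = 2^2 = 4

4


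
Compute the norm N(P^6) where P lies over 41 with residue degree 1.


N(P^a) = p^(a*f)
= 41^(6*1)
= 41^6
= 4750104241

4750104241


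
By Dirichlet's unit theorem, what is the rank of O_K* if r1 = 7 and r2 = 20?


By Dirichlet's unit theorem:
rank = r1 + r2 - 1
= 7 + 20 - 1
= 26

26


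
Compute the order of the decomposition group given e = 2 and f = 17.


|D_P| = e * f
= 2 * 17
= 34

34


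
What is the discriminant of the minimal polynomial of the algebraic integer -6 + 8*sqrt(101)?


The element -6 + 8*sqrt(101) has minimal polynomial:
x^2 + 12*x - 6428
Discriminant = (12)^2 - 4*(-6428)
= 144 + 25712
= 25856

25856


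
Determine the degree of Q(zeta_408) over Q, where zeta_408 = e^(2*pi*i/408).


The degree equals Euler's totient phi(408).
408 = 2^3 * 3 * 17
phi(408) = 128

128


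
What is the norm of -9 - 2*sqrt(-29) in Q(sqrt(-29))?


N(a + b*sqrt(d)) = a^2 - d*b^2
= (-9)^2 - (-29)*(-2)^2
= 81 + 116
= 197

197


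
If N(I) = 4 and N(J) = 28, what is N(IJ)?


N(IJ) = N(I) * N(J)
= 4 * 28
= 112

112


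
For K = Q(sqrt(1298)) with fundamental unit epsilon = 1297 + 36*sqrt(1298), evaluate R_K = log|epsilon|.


epsilon = 1297 + 36*sqrt(1298)
= 2593.9996
R = ln(2593.9996)
= 7.8610

7.8610


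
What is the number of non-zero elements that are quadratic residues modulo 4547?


For prime p, the number of non-zero quadratic residues is (p-1)/2.
= (4547-1)/2
= 2273

2273


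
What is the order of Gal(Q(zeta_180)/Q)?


|Gal(Q(zeta_180)/Q)| = phi(180)
= 48

48


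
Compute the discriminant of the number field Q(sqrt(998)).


For K = Q(sqrt(d)) with d squarefree: disc(K) = d if d = 1 mod 4, and disc(K) = 4d if d = 2 or 3 mod 4.
Here d = 998, and d mod 4 = 2.
d = 2 mod 4, not 1 (O_K = Z[sqrt(d)]), so disc(K) = 4d = 4 * (998) = 3992

3992


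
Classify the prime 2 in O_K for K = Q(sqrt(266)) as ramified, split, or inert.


K = Q(sqrt(266)). Since d mod 4 = 2, disc(K) = 1064.
Check p | disc: 1064 mod 2 = 0.
p divides disc, so p ramifies: (p) = P^2 with e=2, f=1, g=1.
Therefore p is ramified.

ramified


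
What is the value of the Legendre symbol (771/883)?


p = 883 is prime, so compute (771/883) with the reciprocity algorithm (Jacobi-symbol steps: pull out 2s via (2/n), flip via reciprocity, reduce):
  reciprocity: (771/883) -> -(883/771)
  reduce: (112/771)
  pull out 2: (2/771) = -1  (since 771 mod 8 = 3)
  pull out 2: (2/771) = -1  (since 771 mod 8 = 3)
  pull out 2: (2/771) = -1  (since 771 mod 8 = 3)
  pull out 2: (2/771) = -1  (since 771 mod 8 = 3)
  reciprocity: (7/771) -> -(771/7)
  reduce: (1/7)
  (1/7) = 1
Product of signs = 1
(771/883) = 1

1


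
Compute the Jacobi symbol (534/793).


Compute (534/793) via quadratic reciprocity:
  pull out 2: (2/793) = +1  (since 793 mod 8 = 1)
  reciprocity: (267/793) -> +(793/267)
  reduce: (259/267)
  reciprocity: (259/267) -> -(267/259)
  reduce: (8/259)
  pull out 2: (2/259) = -1  (since 259 mod 8 = 3)
  pull out 2: (2/259) = -1  (since 259 mod 8 = 3)
  pull out 2: (2/259) = -1  (since 259 mod 8 = 3)
  (1/259) = 1
Product of signs = 1

1


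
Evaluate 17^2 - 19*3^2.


x^2 - d*y^2
= 17^2 - 19*3^2
= 289 - 171
= 118

118


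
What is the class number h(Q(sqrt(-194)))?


K = Q(sqrt(-194)). d mod 4 = 2, so D = disc(K) = 4d = -776
h(K) equals the number of primitive reduced positive-definite forms (a, b, c) = a*x^2 + b*x*y + c*y^2 with b^2 - 4ac = D,
where reduced means |b| <= a <= c, with b >= 0 whenever |b| = a or a = c, and primitive means gcd(a, b, c) = 1.
Reduced forces 3a^2 <= |D| = 776, so 1 <= a <= 16; b must have the parity of D, and c = (b^2 - D)/(4a) must be an integer >= a.
Enumerate a = 1..16, b in [-a, a]:
  a=1: (1, 0, 194)  [1]
  a=2: (2, 0, 97)  [1]
  a=3: (3, -2, 65), (3, 2, 65)  [2]
  a=4: none
  a=5: (5, -2, 39), (5, 2, 39)  [2]
  a=6: (6, -4, 33), (6, 4, 33)  [2]
  a=7: (7, -6, 29), (7, 6, 29)  [2]
  a=8: none
  a=9: (9, -4, 22), (9, 4, 22)  [2]
  a=10: (10, -8, 21), (10, 8, 21)  [2]
  a=11: (11, -4, 18), (11, 4, 18)  [2]
  a=12: none
  a=13: (13, -2, 15), (13, 2, 15)  [2]
  a=14: (14, -8, 15), (14, 8, 15)  [2]
  a=15..16: none
Total reduced forms: 1 + 1 + 2 + 2 + 2 + 2 + 2 + 2 + 2 + 2 + 2 = 20
h = 20

20


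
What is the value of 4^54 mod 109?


p = 109 is prime and the exponent is (p-1)/2 = 54, so by Euler's criterion 4^54 = (4/109) = +1 or -1 mod 109.
Compute by square-and-multiply:
  54 = 32 + 16 + 4 + 2 (binary 110110)
  Repeated squaring mod 109: 4^1 = 4, 4^2 = 16, 4^4 = 38, 4^8 = 27, 4^16 = 75, 4^32 = 66
  4^54 = 4^32 * 4^16 * 4^4 * 4^2 = 66 * 75 * 38 * 16 mod 109
    66 * 75 = 4950 = 45 mod 109
    45 * 38 = 1710 = 75 mod 109
    75 * 16 = 1200 = 1 mod 109
  4^54 = 1 mod 109
Result 1: 4 is a quadratic residue mod 109.
4^54 mod 109 = 1

1


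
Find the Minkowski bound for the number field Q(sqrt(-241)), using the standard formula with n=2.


d = -241, d mod 4 = 3, so disc(K) = 4d = -964; |disc(K)| = 964
Imaginary quadratic field, so n = 2, s = r2 = 1, r1 = 0
M = (n!/n^n) * (4/pi)^s * sqrt(|disc(K)|) = (2!/2^2) * (4/pi)^1 * sqrt(964)
= 0.5 * 1.273240 * 31.048349
= 19.7660

19.7660
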